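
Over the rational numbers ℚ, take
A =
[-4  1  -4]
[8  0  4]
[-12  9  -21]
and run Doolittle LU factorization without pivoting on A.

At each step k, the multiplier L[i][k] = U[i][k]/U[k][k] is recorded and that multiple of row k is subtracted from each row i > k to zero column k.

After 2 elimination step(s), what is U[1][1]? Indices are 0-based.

U[1][1] = 2

k=0: U[0][0]=-4
  eliminate (1,0): mult=-2, new row 1: (0, 2, -4); set L[1][0]=-2
  eliminate (2,0): mult=3, new row 2: (0, 6, -9); set L[2][0]=3
k=1: U[1][1]=2
  eliminate (2,1): mult=3, new row 2: (0, 0, 3); set L[2][1]=3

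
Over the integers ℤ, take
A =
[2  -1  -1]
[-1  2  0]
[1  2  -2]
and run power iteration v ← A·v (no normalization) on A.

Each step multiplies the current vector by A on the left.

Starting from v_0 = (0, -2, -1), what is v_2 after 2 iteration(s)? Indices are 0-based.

v_2 = (12, -11, -1)

v_0 = (0, -2, -1).
v_1 = A·v_0 = (3, -4, -2).
v_2 = A·v_1 = (12, -11, -1).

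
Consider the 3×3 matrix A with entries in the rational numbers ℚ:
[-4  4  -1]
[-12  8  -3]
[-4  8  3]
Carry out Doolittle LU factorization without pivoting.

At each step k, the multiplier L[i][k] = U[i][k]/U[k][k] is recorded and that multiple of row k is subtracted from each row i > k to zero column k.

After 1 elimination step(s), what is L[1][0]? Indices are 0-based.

L[1][0] = 3

k=0: U[0][0]=-4
  eliminate (1,0): mult=3, new row 1: (0, -4, 0); set L[1][0]=3
  eliminate (2,0): mult=1, new row 2: (0, 4, 4); set L[2][0]=1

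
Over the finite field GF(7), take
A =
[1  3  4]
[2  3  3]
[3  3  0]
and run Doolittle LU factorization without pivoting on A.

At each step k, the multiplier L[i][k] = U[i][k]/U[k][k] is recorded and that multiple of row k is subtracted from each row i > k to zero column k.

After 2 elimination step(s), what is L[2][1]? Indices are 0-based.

k=0: U[0][0]=1
  eliminate (1,0): mult=2, new row 1: (0, 4, 2); set L[1][0]=2
  eliminate (2,0): mult=3, new row 2: (0, 1, 2); set L[2][0]=3
k=1: U[1][1]=4
  eliminate (2,1): mult=2, new row 2: (0, 0, 5); set L[2][1]=2

L[2][1] = 2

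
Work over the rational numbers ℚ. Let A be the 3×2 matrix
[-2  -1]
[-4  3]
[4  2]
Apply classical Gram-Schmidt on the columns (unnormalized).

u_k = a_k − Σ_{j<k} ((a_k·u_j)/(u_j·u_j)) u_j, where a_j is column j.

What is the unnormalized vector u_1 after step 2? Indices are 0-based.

u_1 = (-10/9, 25/9, 20/9)

Step 1: u_0 = a_0 = (-2, -4, 4).
Step 2: u_1 = a_1 − (-1/18)·u_0 = (-10/9, 25/9, 20/9).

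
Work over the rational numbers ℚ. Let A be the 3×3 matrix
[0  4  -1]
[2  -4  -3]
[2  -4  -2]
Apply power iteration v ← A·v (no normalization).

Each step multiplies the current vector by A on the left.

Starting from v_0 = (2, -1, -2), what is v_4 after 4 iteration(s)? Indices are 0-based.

v_4 = (2256, -5416, -4776)

v_0 = (2, -1, -2).
v_1 = A·v_0 = (-2, 14, 12).
v_2 = A·v_1 = (44, -96, -84).
v_3 = A·v_2 = (-300, 724, 640).
v_4 = A·v_3 = (2256, -5416, -4776).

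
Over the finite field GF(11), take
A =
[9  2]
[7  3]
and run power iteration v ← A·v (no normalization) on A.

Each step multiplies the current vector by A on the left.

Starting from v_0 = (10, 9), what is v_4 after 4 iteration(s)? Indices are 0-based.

v_0 = (10, 9).
v_1 = A·v_0 = (9, 9).
v_2 = A·v_1 = (0, 2).
v_3 = A·v_2 = (4, 6).
v_4 = A·v_3 = (4, 2).

v_4 = (4, 2)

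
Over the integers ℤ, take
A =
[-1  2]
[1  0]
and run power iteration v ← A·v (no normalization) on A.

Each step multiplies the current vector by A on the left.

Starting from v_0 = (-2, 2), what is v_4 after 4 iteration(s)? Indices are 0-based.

v_0 = (-2, 2).
v_1 = A·v_0 = (6, -2).
v_2 = A·v_1 = (-10, 6).
v_3 = A·v_2 = (22, -10).
v_4 = A·v_3 = (-42, 22).

v_4 = (-42, 22)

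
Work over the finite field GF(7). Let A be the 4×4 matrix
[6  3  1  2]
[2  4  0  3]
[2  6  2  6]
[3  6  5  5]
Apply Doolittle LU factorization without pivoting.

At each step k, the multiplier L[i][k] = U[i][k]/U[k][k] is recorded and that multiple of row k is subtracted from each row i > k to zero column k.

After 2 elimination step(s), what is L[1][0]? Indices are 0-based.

L[1][0] = 5

k=0: U[0][0]=6
  eliminate (1,0): mult=5, new row 1: (0, 3, 2, 0); set L[1][0]=5
  eliminate (2,0): mult=5, new row 2: (0, 5, 4, 3); set L[2][0]=5
  eliminate (3,0): mult=4, new row 3: (0, 1, 1, 4); set L[3][0]=4
k=1: U[1][1]=3
  eliminate (2,1): mult=4, new row 2: (0, 0, 3, 3); set L[2][1]=4
  eliminate (3,1): mult=5, new row 3: (0, 0, 5, 4); set L[3][1]=5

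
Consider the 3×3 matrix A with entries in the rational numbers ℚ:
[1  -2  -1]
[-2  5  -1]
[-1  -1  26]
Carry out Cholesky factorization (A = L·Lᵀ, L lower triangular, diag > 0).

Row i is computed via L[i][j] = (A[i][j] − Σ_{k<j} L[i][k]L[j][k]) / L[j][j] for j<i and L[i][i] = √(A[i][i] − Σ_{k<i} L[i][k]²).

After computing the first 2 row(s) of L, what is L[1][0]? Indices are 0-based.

L[1][0] = -2

Step 1: L[0][0] = √(1) = 1.
  L[1][0] = (-2) / L[0][0] = -2.
Step 2: L[1][1] = √(1) = 1.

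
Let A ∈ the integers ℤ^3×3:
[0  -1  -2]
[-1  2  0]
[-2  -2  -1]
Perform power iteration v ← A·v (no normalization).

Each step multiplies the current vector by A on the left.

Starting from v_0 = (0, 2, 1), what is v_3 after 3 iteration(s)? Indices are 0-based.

v_3 = (-22, 18, -41)

v_0 = (0, 2, 1).
v_1 = A·v_0 = (-4, 4, -5).
v_2 = A·v_1 = (6, 12, 5).
v_3 = A·v_2 = (-22, 18, -41).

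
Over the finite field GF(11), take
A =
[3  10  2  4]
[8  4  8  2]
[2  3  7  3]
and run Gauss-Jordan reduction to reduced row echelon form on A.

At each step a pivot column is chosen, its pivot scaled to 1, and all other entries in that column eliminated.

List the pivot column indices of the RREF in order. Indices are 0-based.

pivot columns: 0, 1, 2

step 1: normalize row 0 (÷3) = (1, 7, 8, 5)
  row 1: subtract 8×row0 = (0, 3, 10, 6)
  row 2: subtract 2×row0 = (0, 0, 2, 4)
step 2: normalize row 1 (÷3) = (0, 1, 7, 2)
  row 0: subtract 7×row1 = (1, 0, 3, 2)
step 3: normalize row 2 (÷2) = (0, 0, 1, 2)
  row 0: subtract 3×row2 = (1, 0, 0, 7)
  row 1: subtract 7×row2 = (0, 1, 0, 10)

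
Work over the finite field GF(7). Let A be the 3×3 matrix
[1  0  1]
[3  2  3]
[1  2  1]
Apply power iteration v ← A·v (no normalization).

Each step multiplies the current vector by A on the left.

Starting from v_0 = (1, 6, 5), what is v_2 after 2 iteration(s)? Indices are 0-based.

v_0 = (1, 6, 5).
v_1 = A·v_0 = (6, 2, 4).
v_2 = A·v_1 = (3, 6, 0).

v_2 = (3, 6, 0)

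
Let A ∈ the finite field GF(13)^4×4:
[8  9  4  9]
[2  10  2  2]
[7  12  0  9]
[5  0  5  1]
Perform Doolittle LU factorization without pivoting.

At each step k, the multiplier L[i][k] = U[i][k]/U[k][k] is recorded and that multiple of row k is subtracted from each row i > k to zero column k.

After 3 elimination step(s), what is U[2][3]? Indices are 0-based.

k=0: U[0][0]=8
  eliminate (1,0): mult=10, new row 1: (0, 11, 1, 3); set L[1][0]=10
  eliminate (2,0): mult=9, new row 2: (0, 9, 3, 6); set L[2][0]=9
  eliminate (3,0): mult=12, new row 3: (0, 9, 9, 10); set L[3][0]=12
k=1: U[1][1]=11
  eliminate (2,1): mult=2, new row 2: (0, 0, 1, 0); set L[2][1]=2
  eliminate (3,1): mult=2, new row 3: (0, 0, 7, 4); set L[3][1]=2
k=2: U[2][2]=1
  eliminate (3,2): mult=7, new row 3: (0, 0, 0, 4); set L[3][2]=7

U[2][3] = 0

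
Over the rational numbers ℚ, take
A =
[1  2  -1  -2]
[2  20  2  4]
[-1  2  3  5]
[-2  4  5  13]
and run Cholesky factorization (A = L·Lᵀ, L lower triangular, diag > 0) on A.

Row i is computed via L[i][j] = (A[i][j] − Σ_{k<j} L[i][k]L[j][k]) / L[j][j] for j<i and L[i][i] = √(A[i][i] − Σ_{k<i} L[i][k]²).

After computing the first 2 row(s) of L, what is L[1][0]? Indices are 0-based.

Step 1: L[0][0] = √(1) = 1.
  L[1][0] = (2) / L[0][0] = 2.
Step 2: L[1][1] = √(16) = 4.

L[1][0] = 2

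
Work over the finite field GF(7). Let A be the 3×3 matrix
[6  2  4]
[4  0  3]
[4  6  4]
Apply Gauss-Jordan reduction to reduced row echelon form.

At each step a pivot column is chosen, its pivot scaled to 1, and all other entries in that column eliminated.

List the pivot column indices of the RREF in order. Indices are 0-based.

[1] R0 /= 6  ⇒  (1, 5, 3)
     R1 -= 4·R0  ⇒  (0, 1, 5)
     R2 -= 4·R0  ⇒  (0, 0, 6)
[2] R1 /= 1  ⇒  (0, 1, 5)
     R0 -= 5·R1  ⇒  (1, 0, 6)
[3] R2 /= 6  ⇒  (0, 0, 1)
     R0 -= 6·R2  ⇒  (1, 0, 0)
     R1 -= 5·R2  ⇒  (0, 1, 0)

pivot columns: 0, 1, 2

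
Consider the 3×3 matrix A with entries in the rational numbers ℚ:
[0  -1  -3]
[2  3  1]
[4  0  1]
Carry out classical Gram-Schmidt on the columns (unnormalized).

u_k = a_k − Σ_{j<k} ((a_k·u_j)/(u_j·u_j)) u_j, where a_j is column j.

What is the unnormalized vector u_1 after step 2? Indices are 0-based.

u_1 = (-1, 12/5, -6/5)

Step 1: u_0 = a_0 = (0, 2, 4).
Step 2: u_1 = a_1 − (3/10)·u_0 = (-1, 12/5, -6/5).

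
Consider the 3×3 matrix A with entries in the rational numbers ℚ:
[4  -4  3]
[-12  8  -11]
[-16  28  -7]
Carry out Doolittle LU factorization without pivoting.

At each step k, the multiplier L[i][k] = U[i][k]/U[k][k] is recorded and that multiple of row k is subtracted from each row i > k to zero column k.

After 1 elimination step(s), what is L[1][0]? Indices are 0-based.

[col 0] pivot 4
  R1 -= -3*R0 → (0, -4, -2)  (L[1][0] := -3)
  R2 -= -4*R0 → (0, 12, 5)  (L[2][0] := -4)

L[1][0] = -3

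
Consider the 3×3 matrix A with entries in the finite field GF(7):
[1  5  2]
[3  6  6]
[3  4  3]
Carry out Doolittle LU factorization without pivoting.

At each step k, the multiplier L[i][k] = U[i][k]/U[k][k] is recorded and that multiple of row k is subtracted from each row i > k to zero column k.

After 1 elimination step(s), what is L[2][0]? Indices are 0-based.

[col 0] pivot 1
  R1 -= 3*R0 → (0, 5, 0)  (L[1][0] := 3)
  R2 -= 3*R0 → (0, 3, 4)  (L[2][0] := 3)

L[2][0] = 3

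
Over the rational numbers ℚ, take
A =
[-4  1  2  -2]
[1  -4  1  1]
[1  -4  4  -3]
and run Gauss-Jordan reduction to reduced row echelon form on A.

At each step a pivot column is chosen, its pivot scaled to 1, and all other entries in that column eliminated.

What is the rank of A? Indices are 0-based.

rank = 3

[1] R0 /= -4  ⇒  (1, -1/4, -1/2, 1/2)
     R1 -= 1·R0  ⇒  (0, -15/4, 3/2, 1/2)
     R2 -= 1·R0  ⇒  (0, -15/4, 9/2, -7/2)
[2] R1 /= -15/4  ⇒  (0, 1, -2/5, -2/15)
     R0 -= -1/4·R1  ⇒  (1, 0, -3/5, 7/15)
     R2 -= -15/4·R1  ⇒  (0, 0, 3, -4)
[3] R2 /= 3  ⇒  (0, 0, 1, -4/3)
     R0 -= -3/5·R2  ⇒  (1, 0, 0, -1/3)
     R1 -= -2/5·R2  ⇒  (0, 1, 0, -2/3)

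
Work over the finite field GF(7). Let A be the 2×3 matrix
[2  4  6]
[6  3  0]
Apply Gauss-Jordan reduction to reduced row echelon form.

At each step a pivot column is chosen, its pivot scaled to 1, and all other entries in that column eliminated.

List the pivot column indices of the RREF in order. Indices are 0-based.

pivot(0,0)=2: scale R0 → (1, 2, 3)
  clear (1,0): R1 −= (6)R0 → (0, 5, 3)
pivot(1,1)=5: scale R1 → (0, 1, 2)
  clear (0,1): R0 −= (2)R1 → (1, 0, 6)

pivot columns: 0, 1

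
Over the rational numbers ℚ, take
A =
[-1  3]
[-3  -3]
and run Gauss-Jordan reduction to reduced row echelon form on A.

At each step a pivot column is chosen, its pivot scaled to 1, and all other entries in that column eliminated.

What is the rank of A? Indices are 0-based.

rank = 2

pivot(0,0)=-1: scale R0 → (1, -3)
  clear (1,0): R1 −= (-3)R0 → (0, -12)
pivot(1,1)=-12: scale R1 → (0, 1)
  clear (0,1): R0 −= (-3)R1 → (1, 0)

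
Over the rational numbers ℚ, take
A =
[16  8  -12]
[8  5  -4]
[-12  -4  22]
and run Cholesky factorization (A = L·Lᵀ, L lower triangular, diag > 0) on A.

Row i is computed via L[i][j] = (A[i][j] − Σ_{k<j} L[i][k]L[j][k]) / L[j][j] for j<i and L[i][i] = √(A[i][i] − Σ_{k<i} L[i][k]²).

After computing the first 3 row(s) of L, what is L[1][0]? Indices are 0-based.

L[1][0] = 2

Step 1: L[0][0] = √(16) = 4.
  L[1][0] = (8) / L[0][0] = 2.
Step 2: L[1][1] = √(1) = 1.
  L[2][0] = (-12) / L[0][0] = -3.
  L[2][1] = (2) / L[1][1] = 2.
Step 3: L[2][2] = √(9) = 3.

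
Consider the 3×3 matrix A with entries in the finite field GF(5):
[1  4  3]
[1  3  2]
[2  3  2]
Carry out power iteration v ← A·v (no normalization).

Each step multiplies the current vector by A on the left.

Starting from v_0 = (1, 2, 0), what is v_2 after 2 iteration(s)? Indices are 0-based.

v_0 = (1, 2, 0).
v_1 = A·v_0 = (4, 2, 3).
v_2 = A·v_1 = (1, 1, 0).

v_2 = (1, 1, 0)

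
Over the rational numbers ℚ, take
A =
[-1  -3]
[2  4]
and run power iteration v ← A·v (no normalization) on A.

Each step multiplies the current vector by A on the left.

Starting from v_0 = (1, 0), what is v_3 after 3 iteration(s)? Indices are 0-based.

v_0 = (1, 0).
v_1 = A·v_0 = (-1, 2).
v_2 = A·v_1 = (-5, 6).
v_3 = A·v_2 = (-13, 14).

v_3 = (-13, 14)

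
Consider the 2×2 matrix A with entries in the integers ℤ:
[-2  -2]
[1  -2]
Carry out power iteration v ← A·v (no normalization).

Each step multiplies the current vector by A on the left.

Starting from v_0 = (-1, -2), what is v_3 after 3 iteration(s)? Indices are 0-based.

v_3 = (36, -18)

v_0 = (-1, -2).
v_1 = A·v_0 = (6, 3).
v_2 = A·v_1 = (-18, 0).
v_3 = A·v_2 = (36, -18).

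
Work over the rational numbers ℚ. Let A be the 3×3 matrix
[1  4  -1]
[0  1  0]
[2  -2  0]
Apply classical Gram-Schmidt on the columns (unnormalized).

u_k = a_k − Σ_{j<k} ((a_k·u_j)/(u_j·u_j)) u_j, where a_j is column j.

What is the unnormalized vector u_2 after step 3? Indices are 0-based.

Step 1: u_0 = a_0 = (1, 0, 2).
Step 2: u_1 = a_1 − (0)·u_0 = (4, 1, -2).
Step 3: u_2 = a_2 − (-1/5)·u_0 − (-4/21)·u_1 = (-4/105, 4/21, 2/105).

u_2 = (-4/105, 4/21, 2/105)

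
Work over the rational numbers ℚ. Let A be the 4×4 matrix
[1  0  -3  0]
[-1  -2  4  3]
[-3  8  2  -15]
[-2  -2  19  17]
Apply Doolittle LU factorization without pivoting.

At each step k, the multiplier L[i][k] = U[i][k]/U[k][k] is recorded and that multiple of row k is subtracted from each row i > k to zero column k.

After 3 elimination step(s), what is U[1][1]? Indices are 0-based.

U[1][1] = -2

Step 1: pivot at (0,0) is 1.
  row1 ← row1 − (-1)·row0  ⇒  L[1][0]=-1, U row1=(0, -2, 1, 3)
  row2 ← row2 − (-3)·row0  ⇒  L[2][0]=-3, U row2=(0, 8, -7, -15)
  row3 ← row3 − (-2)·row0  ⇒  L[3][0]=-2, U row3=(0, -2, 13, 17)
Step 2: pivot at (1,1) is -2.
  row2 ← row2 − (-4)·row1  ⇒  L[2][1]=-4, U row2=(0, 0, -3, -3)
  row3 ← row3 − (1)·row1  ⇒  L[3][1]=1, U row3=(0, 0, 12, 14)
Step 3: pivot at (2,2) is -3.
  row3 ← row3 − (-4)·row2  ⇒  L[3][2]=-4, U row3=(0, 0, 0, 2)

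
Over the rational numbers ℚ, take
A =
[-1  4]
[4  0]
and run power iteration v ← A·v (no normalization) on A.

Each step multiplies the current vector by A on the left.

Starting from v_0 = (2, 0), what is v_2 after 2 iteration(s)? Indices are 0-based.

v_2 = (34, -8)

v_0 = (2, 0).
v_1 = A·v_0 = (-2, 8).
v_2 = A·v_1 = (34, -8).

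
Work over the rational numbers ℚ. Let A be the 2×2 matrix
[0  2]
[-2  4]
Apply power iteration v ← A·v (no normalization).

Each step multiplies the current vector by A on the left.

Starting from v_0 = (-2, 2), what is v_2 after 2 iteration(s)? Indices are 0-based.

v_0 = (-2, 2).
v_1 = A·v_0 = (4, 12).
v_2 = A·v_1 = (24, 40).

v_2 = (24, 40)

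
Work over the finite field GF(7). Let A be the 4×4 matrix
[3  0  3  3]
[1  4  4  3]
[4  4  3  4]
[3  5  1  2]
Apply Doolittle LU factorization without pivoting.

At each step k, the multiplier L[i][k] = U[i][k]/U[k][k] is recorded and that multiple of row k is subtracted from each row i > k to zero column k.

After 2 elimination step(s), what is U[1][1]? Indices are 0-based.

U[1][1] = 4

Step 1: pivot at (0,0) is 3.
  row1 ← row1 − (5)·row0  ⇒  L[1][0]=5, U row1=(0, 4, 3, 2)
  row2 ← row2 − (6)·row0  ⇒  L[2][0]=6, U row2=(0, 4, 6, 0)
  row3 ← row3 − (1)·row0  ⇒  L[3][0]=1, U row3=(0, 5, 5, 6)
Step 2: pivot at (1,1) is 4.
  row2 ← row2 − (1)·row1  ⇒  L[2][1]=1, U row2=(0, 0, 3, 5)
  row3 ← row3 − (3)·row1  ⇒  L[3][1]=3, U row3=(0, 0, 3, 0)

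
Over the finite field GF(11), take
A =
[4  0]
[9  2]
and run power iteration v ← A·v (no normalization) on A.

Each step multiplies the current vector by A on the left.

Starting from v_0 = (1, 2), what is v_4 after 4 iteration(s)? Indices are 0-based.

v_0 = (1, 2).
v_1 = A·v_0 = (4, 2).
v_2 = A·v_1 = (5, 7).
v_3 = A·v_2 = (9, 4).
v_4 = A·v_3 = (3, 1).

v_4 = (3, 1)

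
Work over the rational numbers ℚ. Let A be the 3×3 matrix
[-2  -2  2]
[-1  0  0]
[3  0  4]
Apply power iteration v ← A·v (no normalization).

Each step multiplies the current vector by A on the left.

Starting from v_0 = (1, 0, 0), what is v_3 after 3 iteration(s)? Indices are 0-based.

v_0 = (1, 0, 0).
v_1 = A·v_0 = (-2, -1, 3).
v_2 = A·v_1 = (12, 2, 6).
v_3 = A·v_2 = (-16, -12, 60).

v_3 = (-16, -12, 60)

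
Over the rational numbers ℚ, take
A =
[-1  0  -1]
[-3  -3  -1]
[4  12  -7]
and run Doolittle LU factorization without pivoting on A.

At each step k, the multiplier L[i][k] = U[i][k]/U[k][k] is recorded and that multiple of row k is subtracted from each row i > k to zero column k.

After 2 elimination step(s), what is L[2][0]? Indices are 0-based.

Step 1: pivot at (0,0) is -1.
  row1 ← row1 − (3)·row0  ⇒  L[1][0]=3, U row1=(0, -3, 2)
  row2 ← row2 − (-4)·row0  ⇒  L[2][0]=-4, U row2=(0, 12, -11)
Step 2: pivot at (1,1) is -3.
  row2 ← row2 − (-4)·row1  ⇒  L[2][1]=-4, U row2=(0, 0, -3)

L[2][0] = -4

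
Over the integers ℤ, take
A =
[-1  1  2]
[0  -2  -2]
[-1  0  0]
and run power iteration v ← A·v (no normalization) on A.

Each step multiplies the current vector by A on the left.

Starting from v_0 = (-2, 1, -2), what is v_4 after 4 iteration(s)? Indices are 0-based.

v_0 = (-2, 1, -2).
v_1 = A·v_0 = (-1, 2, 2).
v_2 = A·v_1 = (7, -8, 1).
v_3 = A·v_2 = (-13, 14, -7).
v_4 = A·v_3 = (13, -14, 13).

v_4 = (13, -14, 13)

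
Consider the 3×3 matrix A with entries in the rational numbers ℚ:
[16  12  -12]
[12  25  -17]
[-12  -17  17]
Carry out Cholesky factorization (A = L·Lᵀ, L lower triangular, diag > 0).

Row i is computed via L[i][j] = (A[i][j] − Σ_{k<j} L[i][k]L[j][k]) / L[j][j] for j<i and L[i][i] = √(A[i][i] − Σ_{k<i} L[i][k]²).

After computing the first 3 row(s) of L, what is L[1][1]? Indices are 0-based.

L[1][1] = 4

Step 1: L[0][0] = √(16) = 4.
  L[1][0] = (12) / L[0][0] = 3.
Step 2: L[1][1] = √(16) = 4.
  L[2][0] = (-12) / L[0][0] = -3.
  L[2][1] = (-8) / L[1][1] = -2.
Step 3: L[2][2] = √(4) = 2.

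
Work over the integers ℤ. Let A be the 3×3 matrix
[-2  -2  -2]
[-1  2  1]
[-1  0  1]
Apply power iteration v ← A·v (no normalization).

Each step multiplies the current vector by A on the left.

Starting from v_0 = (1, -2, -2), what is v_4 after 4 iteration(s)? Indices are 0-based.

v_0 = (1, -2, -2).
v_1 = A·v_0 = (6, -7, -3).
v_2 = A·v_1 = (8, -23, -9).
v_3 = A·v_2 = (48, -63, -17).
v_4 = A·v_3 = (64, -191, -65).

v_4 = (64, -191, -65)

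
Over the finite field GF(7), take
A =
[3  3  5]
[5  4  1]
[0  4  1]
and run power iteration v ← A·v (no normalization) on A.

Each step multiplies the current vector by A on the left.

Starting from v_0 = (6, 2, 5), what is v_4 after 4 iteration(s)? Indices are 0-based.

v_4 = (4, 6, 0)

v_0 = (6, 2, 5).
v_1 = A·v_0 = (0, 1, 6).
v_2 = A·v_1 = (5, 3, 3).
v_3 = A·v_2 = (4, 5, 1).
v_4 = A·v_3 = (4, 6, 0).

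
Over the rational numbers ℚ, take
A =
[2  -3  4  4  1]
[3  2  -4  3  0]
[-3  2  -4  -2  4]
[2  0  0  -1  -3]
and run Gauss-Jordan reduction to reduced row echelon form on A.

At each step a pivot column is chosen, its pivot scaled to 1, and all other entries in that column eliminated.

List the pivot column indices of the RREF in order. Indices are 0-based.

step 1: normalize row 0 (÷2) = (1, -3/2, 2, 2, 1/2)
  row 1: subtract 3×row0 = (0, 13/2, -10, -3, -3/2)
  row 2: subtract -3×row0 = (0, -5/2, 2, 4, 11/2)
  row 3: subtract 2×row0 = (0, 3, -4, -5, -4)
step 2: normalize row 1 (÷13/2) = (0, 1, -20/13, -6/13, -3/13)
  row 0: subtract -3/2×row1 = (1, 0, -4/13, 17/13, 2/13)
  row 2: subtract -5/2×row1 = (0, 0, -24/13, 37/13, 64/13)
  row 3: subtract 3×row1 = (0, 0, 8/13, -47/13, -43/13)
step 3: normalize row 2 (÷-24/13) = (0, 0, 1, -37/24, -8/3)
  row 0: subtract -4/13×row2 = (1, 0, 0, 5/6, -2/3)
  row 1: subtract -20/13×row2 = (0, 1, 0, -17/6, -13/3)
  row 3: subtract 8/13×row2 = (0, 0, 0, -8/3, -5/3)
step 4: normalize row 3 (÷-8/3) = (0, 0, 0, 1, 5/8)
  row 0: subtract 5/6×row3 = (1, 0, 0, 0, -19/16)
  row 1: subtract -17/6×row3 = (0, 1, 0, 0, -41/16)
  row 2: subtract -37/24×row3 = (0, 0, 1, 0, -109/64)

pivot columns: 0, 1, 2, 3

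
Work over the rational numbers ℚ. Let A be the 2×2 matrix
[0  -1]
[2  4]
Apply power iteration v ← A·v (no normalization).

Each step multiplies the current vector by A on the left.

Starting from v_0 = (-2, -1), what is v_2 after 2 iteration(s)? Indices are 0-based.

v_0 = (-2, -1).
v_1 = A·v_0 = (1, -8).
v_2 = A·v_1 = (8, -30).

v_2 = (8, -30)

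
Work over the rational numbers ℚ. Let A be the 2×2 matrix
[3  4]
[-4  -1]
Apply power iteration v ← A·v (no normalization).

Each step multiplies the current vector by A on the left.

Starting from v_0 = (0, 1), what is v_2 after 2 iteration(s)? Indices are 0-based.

v_2 = (8, -15)

v_0 = (0, 1).
v_1 = A·v_0 = (4, -1).
v_2 = A·v_1 = (8, -15).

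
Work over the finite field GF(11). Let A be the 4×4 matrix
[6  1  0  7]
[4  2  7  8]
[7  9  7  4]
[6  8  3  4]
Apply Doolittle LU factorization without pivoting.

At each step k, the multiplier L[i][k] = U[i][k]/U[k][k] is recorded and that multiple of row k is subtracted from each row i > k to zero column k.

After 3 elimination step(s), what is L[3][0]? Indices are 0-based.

k=0: U[0][0]=6
  eliminate (1,0): mult=8, new row 1: (0, 5, 7, 7); set L[1][0]=8
  eliminate (2,0): mult=3, new row 2: (0, 6, 7, 5); set L[2][0]=3
  eliminate (3,0): mult=1, new row 3: (0, 7, 3, 8); set L[3][0]=1
k=1: U[1][1]=5
  eliminate (2,1): mult=10, new row 2: (0, 0, 3, 1); set L[2][1]=10
  eliminate (3,1): mult=8, new row 3: (0, 0, 2, 7); set L[3][1]=8
k=2: U[2][2]=3
  eliminate (3,2): mult=8, new row 3: (0, 0, 0, 10); set L[3][2]=8

L[3][0] = 1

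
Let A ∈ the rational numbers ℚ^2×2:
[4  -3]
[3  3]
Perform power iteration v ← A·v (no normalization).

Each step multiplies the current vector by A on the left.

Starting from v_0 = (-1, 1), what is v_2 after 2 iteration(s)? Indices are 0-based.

v_0 = (-1, 1).
v_1 = A·v_0 = (-7, 0).
v_2 = A·v_1 = (-28, -21).

v_2 = (-28, -21)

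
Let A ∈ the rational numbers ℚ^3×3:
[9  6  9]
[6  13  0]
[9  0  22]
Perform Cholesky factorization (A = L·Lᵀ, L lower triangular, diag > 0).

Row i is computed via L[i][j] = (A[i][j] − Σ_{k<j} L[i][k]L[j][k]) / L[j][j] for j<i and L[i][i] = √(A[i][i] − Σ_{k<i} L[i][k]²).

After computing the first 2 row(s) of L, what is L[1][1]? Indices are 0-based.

Step 1: L[0][0] = √(9) = 3.
  L[1][0] = (6) / L[0][0] = 2.
Step 2: L[1][1] = √(9) = 3.

L[1][1] = 3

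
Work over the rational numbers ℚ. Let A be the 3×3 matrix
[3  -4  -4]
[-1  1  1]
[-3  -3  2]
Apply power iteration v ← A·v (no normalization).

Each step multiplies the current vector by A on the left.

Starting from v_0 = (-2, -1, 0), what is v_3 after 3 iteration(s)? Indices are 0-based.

v_3 = (-270, 79, 144)

v_0 = (-2, -1, 0).
v_1 = A·v_0 = (-2, 1, 9).
v_2 = A·v_1 = (-46, 12, 21).
v_3 = A·v_2 = (-270, 79, 144).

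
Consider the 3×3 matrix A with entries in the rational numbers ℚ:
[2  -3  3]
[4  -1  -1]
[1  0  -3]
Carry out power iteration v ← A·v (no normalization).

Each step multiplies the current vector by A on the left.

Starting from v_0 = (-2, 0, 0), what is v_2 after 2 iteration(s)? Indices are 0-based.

v_2 = (10, -6, 2)

v_0 = (-2, 0, 0).
v_1 = A·v_0 = (-4, -8, -2).
v_2 = A·v_1 = (10, -6, 2).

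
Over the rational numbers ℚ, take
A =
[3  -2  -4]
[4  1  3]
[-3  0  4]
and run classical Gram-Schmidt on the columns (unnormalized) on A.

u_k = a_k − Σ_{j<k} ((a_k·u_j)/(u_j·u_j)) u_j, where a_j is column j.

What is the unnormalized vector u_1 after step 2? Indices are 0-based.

u_1 = (-31/17, 21/17, -3/17)

Step 1: u_0 = a_0 = (3, 4, -3).
Step 2: u_1 = a_1 − (-1/17)·u_0 = (-31/17, 21/17, -3/17).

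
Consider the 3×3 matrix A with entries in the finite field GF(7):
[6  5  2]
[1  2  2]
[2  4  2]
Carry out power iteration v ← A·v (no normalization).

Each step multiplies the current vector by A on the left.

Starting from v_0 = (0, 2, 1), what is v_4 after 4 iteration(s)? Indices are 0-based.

v_4 = (4, 1, 3)

v_0 = (0, 2, 1).
v_1 = A·v_0 = (5, 6, 3).
v_2 = A·v_1 = (3, 2, 5).
v_3 = A·v_2 = (3, 3, 3).
v_4 = A·v_3 = (4, 1, 3).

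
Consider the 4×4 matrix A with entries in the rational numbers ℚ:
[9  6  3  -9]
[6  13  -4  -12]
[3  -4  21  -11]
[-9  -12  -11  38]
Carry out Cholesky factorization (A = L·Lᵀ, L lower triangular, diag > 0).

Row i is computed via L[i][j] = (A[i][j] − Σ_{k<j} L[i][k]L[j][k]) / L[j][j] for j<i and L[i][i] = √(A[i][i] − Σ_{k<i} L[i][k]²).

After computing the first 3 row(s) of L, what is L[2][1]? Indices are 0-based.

L[2][1] = -2

Step 1: L[0][0] = √(9) = 3.
  L[1][0] = (6) / L[0][0] = 2.
Step 2: L[1][1] = √(9) = 3.
  L[2][0] = (3) / L[0][0] = 1.
  L[2][1] = (-6) / L[1][1] = -2.
Step 3: L[2][2] = √(16) = 4.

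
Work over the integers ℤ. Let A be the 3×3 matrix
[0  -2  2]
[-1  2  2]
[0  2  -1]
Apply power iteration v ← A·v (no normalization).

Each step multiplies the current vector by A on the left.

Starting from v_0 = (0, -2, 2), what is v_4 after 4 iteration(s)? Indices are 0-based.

v_4 = (-60, -176, 14)

v_0 = (0, -2, 2).
v_1 = A·v_0 = (8, 0, -6).
v_2 = A·v_1 = (-12, -20, 6).
v_3 = A·v_2 = (52, -16, -46).
v_4 = A·v_3 = (-60, -176, 14).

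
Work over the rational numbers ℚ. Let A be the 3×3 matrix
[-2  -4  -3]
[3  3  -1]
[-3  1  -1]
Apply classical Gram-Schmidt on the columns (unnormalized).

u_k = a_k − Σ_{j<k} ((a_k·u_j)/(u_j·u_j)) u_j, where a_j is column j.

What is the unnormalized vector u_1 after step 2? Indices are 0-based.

Step 1: u_0 = a_0 = (-2, 3, -3).
Step 2: u_1 = a_1 − (7/11)·u_0 = (-30/11, 12/11, 32/11).

u_1 = (-30/11, 12/11, 32/11)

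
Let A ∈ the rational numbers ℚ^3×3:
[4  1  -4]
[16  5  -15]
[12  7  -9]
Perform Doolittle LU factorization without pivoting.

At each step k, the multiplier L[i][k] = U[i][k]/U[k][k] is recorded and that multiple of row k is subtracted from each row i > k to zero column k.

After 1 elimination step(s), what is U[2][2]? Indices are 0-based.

U[2][2] = 3

[col 0] pivot 4
  R1 -= 4*R0 → (0, 1, 1)  (L[1][0] := 4)
  R2 -= 3*R0 → (0, 4, 3)  (L[2][0] := 3)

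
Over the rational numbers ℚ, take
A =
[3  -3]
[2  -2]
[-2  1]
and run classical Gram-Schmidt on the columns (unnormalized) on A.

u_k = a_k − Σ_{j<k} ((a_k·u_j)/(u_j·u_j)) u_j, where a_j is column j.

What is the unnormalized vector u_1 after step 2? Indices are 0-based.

Step 1: u_0 = a_0 = (3, 2, -2).
Step 2: u_1 = a_1 − (-15/17)·u_0 = (-6/17, -4/17, -13/17).

u_1 = (-6/17, -4/17, -13/17)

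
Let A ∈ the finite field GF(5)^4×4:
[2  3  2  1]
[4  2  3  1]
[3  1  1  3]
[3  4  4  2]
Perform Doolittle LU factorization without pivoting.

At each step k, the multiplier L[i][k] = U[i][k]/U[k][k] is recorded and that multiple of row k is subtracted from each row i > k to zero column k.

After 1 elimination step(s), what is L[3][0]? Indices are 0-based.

Step 1: pivot at (0,0) is 2.
  row1 ← row1 − (2)·row0  ⇒  L[1][0]=2, U row1=(0, 1, 4, 4)
  row2 ← row2 − (4)·row0  ⇒  L[2][0]=4, U row2=(0, 4, 3, 4)
  row3 ← row3 − (4)·row0  ⇒  L[3][0]=4, U row3=(0, 2, 1, 3)

L[3][0] = 4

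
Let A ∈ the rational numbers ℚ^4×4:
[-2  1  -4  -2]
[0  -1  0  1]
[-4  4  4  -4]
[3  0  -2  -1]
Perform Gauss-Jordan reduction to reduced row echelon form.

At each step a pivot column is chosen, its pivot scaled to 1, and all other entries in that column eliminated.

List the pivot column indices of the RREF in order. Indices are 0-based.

pivot columns: 0, 1, 2, 3

[1] R0 /= -2  ⇒  (1, -1/2, 2, 1)
     R2 -= -4·R0  ⇒  (0, 2, 12, 0)
     R3 -= 3·R0  ⇒  (0, 3/2, -8, -4)
[2] R1 /= -1  ⇒  (0, 1, 0, -1)
     R0 -= -1/2·R1  ⇒  (1, 0, 2, 1/2)
     R2 -= 2·R1  ⇒  (0, 0, 12, 2)
     R3 -= 3/2·R1  ⇒  (0, 0, -8, -5/2)
[3] R2 /= 12  ⇒  (0, 0, 1, 1/6)
     R0 -= 2·R2  ⇒  (1, 0, 0, 1/6)
     R3 -= -8·R2  ⇒  (0, 0, 0, -7/6)
[4] R3 /= -7/6  ⇒  (0, 0, 0, 1)
     R0 -= 1/6·R3  ⇒  (1, 0, 0, 0)
     R1 -= -1·R3  ⇒  (0, 1, 0, 0)
     R2 -= 1/6·R3  ⇒  (0, 0, 1, 0)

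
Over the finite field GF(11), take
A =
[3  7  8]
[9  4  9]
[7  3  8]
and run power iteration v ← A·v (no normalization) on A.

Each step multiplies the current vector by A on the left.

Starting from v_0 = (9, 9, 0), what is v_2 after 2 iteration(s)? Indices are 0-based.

v_0 = (9, 9, 0).
v_1 = A·v_0 = (2, 7, 2).
v_2 = A·v_1 = (5, 9, 7).

v_2 = (5, 9, 7)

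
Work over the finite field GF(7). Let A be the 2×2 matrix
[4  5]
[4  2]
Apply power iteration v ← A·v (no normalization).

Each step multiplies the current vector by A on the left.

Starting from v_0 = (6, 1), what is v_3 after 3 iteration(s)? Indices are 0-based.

v_3 = (4, 4)

v_0 = (6, 1).
v_1 = A·v_0 = (1, 5).
v_2 = A·v_1 = (1, 0).
v_3 = A·v_2 = (4, 4).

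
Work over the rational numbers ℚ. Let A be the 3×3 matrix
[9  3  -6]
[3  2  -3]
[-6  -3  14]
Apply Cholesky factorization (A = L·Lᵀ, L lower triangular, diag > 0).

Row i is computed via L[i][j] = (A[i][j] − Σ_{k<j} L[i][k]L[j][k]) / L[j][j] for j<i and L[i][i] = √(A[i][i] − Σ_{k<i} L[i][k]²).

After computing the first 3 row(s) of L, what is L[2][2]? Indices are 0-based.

Step 1: L[0][0] = √(9) = 3.
  L[1][0] = (3) / L[0][0] = 1.
Step 2: L[1][1] = √(1) = 1.
  L[2][0] = (-6) / L[0][0] = -2.
  L[2][1] = (-1) / L[1][1] = -1.
Step 3: L[2][2] = √(9) = 3.

L[2][2] = 3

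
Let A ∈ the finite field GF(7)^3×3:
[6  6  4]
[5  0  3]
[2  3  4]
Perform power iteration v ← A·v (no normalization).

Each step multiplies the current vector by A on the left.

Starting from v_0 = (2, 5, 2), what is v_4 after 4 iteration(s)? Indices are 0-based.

v_4 = (6, 3, 5)

v_0 = (2, 5, 2).
v_1 = A·v_0 = (1, 2, 6).
v_2 = A·v_1 = (0, 2, 4).
v_3 = A·v_2 = (0, 5, 1).
v_4 = A·v_3 = (6, 3, 5).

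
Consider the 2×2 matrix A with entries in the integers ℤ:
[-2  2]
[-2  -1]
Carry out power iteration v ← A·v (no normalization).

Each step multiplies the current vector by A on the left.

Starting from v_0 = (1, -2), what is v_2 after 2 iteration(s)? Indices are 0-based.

v_2 = (12, 12)

v_0 = (1, -2).
v_1 = A·v_0 = (-6, 0).
v_2 = A·v_1 = (12, 12).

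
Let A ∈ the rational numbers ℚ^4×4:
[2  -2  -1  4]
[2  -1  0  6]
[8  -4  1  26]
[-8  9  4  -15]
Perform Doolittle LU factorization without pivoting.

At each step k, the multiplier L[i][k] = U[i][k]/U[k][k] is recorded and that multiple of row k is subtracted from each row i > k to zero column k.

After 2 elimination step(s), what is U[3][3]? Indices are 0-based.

U[3][3] = -1

k=0: U[0][0]=2
  eliminate (1,0): mult=1, new row 1: (0, 1, 1, 2); set L[1][0]=1
  eliminate (2,0): mult=4, new row 2: (0, 4, 5, 10); set L[2][0]=4
  eliminate (3,0): mult=-4, new row 3: (0, 1, 0, 1); set L[3][0]=-4
k=1: U[1][1]=1
  eliminate (2,1): mult=4, new row 2: (0, 0, 1, 2); set L[2][1]=4
  eliminate (3,1): mult=1, new row 3: (0, 0, -1, -1); set L[3][1]=1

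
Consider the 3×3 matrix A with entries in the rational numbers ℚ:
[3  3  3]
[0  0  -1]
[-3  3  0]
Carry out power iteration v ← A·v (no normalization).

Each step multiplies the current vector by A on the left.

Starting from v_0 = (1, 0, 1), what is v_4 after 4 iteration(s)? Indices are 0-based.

v_0 = (1, 0, 1).
v_1 = A·v_0 = (6, -1, -3).
v_2 = A·v_1 = (6, 3, -21).
v_3 = A·v_2 = (-36, 21, -9).
v_4 = A·v_3 = (-72, 9, 171).

v_4 = (-72, 9, 171)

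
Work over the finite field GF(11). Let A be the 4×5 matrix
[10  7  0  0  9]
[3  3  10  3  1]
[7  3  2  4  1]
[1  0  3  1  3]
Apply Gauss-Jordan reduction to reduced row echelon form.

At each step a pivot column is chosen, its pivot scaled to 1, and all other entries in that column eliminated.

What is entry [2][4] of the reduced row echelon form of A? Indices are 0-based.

M[2][4] = 9

step 1: normalize row 0 (÷10) = (1, 4, 0, 0, 2)
  row 1: subtract 3×row0 = (0, 2, 10, 3, 6)
  row 2: subtract 7×row0 = (0, 8, 2, 4, 9)
  row 3: subtract 1×row0 = (0, 7, 3, 1, 1)
step 2: normalize row 1 (÷2) = (0, 1, 5, 7, 3)
  row 0: subtract 4×row1 = (1, 0, 2, 5, 1)
  row 2: subtract 8×row1 = (0, 0, 6, 3, 7)
  row 3: subtract 7×row1 = (0, 0, 1, 7, 2)
step 3: normalize row 2 (÷6) = (0, 0, 1, 6, 3)
  row 0: subtract 2×row2 = (1, 0, 0, 4, 6)
  row 1: subtract 5×row2 = (0, 1, 0, 10, 10)
  row 3: subtract 1×row2 = (0, 0, 0, 1, 10)
step 4: normalize row 3 (÷1) = (0, 0, 0, 1, 10)
  row 0: subtract 4×row3 = (1, 0, 0, 0, 10)
  row 1: subtract 10×row3 = (0, 1, 0, 0, 9)
  row 2: subtract 6×row3 = (0, 0, 1, 0, 9)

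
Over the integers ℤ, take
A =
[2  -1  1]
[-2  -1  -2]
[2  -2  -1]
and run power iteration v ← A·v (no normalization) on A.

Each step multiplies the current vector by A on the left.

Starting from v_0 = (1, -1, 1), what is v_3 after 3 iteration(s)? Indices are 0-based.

v_0 = (1, -1, 1).
v_1 = A·v_0 = (4, -3, 3).
v_2 = A·v_1 = (14, -11, 11).
v_3 = A·v_2 = (50, -39, 39).

v_3 = (50, -39, 39)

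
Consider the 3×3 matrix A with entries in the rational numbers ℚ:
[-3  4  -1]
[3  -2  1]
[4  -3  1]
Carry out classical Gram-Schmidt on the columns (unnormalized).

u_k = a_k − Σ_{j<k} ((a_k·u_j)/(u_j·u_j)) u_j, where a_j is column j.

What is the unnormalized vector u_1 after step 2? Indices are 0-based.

u_1 = (23/17, 11/17, 9/17)

Step 1: u_0 = a_0 = (-3, 3, 4).
Step 2: u_1 = a_1 − (-15/17)·u_0 = (23/17, 11/17, 9/17).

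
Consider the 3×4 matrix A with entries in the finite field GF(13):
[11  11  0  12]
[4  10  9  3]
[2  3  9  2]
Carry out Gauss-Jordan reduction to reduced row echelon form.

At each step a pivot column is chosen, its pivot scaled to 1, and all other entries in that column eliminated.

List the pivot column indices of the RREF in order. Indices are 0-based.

pivot columns: 0, 1, 2

step 1: normalize row 0 (÷11) = (1, 1, 0, 7)
  row 1: subtract 4×row0 = (0, 6, 9, 1)
  row 2: subtract 2×row0 = (0, 1, 9, 1)
step 2: normalize row 1 (÷6) = (0, 1, 8, 11)
  row 0: subtract 1×row1 = (1, 0, 5, 9)
  row 2: subtract 1×row1 = (0, 0, 1, 3)
step 3: normalize row 2 (÷1) = (0, 0, 1, 3)
  row 0: subtract 5×row2 = (1, 0, 0, 7)
  row 1: subtract 8×row2 = (0, 1, 0, 0)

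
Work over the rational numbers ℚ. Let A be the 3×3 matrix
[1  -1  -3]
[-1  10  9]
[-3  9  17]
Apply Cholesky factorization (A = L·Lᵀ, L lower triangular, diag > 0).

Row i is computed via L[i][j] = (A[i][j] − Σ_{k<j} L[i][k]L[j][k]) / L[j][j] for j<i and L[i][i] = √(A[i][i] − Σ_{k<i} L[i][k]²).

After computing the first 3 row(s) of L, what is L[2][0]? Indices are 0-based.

L[2][0] = -3

Step 1: L[0][0] = √(1) = 1.
  L[1][0] = (-1) / L[0][0] = -1.
Step 2: L[1][1] = √(9) = 3.
  L[2][0] = (-3) / L[0][0] = -3.
  L[2][1] = (6) / L[1][1] = 2.
Step 3: L[2][2] = √(4) = 2.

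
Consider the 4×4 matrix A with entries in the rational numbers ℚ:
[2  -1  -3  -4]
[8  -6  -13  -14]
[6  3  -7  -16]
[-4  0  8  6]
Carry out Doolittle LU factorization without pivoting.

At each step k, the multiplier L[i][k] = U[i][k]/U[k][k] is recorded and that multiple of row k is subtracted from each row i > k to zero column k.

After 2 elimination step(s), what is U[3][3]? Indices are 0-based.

U[3][3] = -4

Step 1: pivot at (0,0) is 2.
  row1 ← row1 − (4)·row0  ⇒  L[1][0]=4, U row1=(0, -2, -1, 2)
  row2 ← row2 − (3)·row0  ⇒  L[2][0]=3, U row2=(0, 6, 2, -4)
  row3 ← row3 − (-2)·row0  ⇒  L[3][0]=-2, U row3=(0, -2, 2, -2)
Step 2: pivot at (1,1) is -2.
  row2 ← row2 − (-3)·row1  ⇒  L[2][1]=-3, U row2=(0, 0, -1, 2)
  row3 ← row3 − (1)·row1  ⇒  L[3][1]=1, U row3=(0, 0, 3, -4)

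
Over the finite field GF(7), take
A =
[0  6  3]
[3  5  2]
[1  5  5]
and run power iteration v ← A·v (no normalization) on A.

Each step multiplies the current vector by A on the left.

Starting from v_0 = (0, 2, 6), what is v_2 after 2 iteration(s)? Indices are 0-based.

v_2 = (0, 0, 4)

v_0 = (0, 2, 6).
v_1 = A·v_0 = (2, 1, 5).
v_2 = A·v_1 = (0, 0, 4).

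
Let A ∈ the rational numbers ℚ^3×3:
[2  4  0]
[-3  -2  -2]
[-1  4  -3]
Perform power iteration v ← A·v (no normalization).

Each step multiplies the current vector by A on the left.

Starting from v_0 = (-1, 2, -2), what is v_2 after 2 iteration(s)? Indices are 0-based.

v_2 = (24, -54, -39)

v_0 = (-1, 2, -2).
v_1 = A·v_0 = (6, 3, 15).
v_2 = A·v_1 = (24, -54, -39).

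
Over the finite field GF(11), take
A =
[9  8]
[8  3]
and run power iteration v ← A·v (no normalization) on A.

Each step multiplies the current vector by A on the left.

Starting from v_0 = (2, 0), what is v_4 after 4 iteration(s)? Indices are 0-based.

v_4 = (4, 1)

v_0 = (2, 0).
v_1 = A·v_0 = (7, 5).
v_2 = A·v_1 = (4, 5).
v_3 = A·v_2 = (10, 3).
v_4 = A·v_3 = (4, 1).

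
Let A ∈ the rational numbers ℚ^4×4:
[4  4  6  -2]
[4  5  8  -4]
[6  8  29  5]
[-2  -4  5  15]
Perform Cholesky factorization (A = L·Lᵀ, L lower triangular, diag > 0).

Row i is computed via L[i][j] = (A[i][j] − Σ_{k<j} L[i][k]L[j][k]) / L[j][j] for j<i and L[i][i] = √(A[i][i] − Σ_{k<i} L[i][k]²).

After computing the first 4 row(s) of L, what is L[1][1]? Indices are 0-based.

L[1][1] = 1

Step 1: L[0][0] = √(4) = 2.
  L[1][0] = (4) / L[0][0] = 2.
Step 2: L[1][1] = √(1) = 1.
  L[2][0] = (6) / L[0][0] = 3.
  L[2][1] = (2) / L[1][1] = 2.
Step 3: L[2][2] = √(16) = 4.
  L[3][0] = (-2) / L[0][0] = -1.
  L[3][1] = (-2) / L[1][1] = -2.
  L[3][2] = (12) / L[2][2] = 3.
Step 4: L[3][3] = √(1) = 1.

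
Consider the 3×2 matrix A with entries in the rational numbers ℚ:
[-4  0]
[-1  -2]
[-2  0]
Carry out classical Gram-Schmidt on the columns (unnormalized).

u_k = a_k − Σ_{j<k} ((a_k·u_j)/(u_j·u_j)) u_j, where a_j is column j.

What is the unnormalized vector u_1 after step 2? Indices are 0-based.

Step 1: u_0 = a_0 = (-4, -1, -2).
Step 2: u_1 = a_1 − (2/21)·u_0 = (8/21, -40/21, 4/21).

u_1 = (8/21, -40/21, 4/21)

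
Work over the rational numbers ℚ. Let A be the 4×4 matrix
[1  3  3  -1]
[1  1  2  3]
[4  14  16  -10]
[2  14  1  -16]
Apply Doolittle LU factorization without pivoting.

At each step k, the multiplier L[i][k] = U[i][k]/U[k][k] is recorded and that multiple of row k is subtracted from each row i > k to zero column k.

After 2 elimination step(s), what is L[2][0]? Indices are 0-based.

Step 1: pivot at (0,0) is 1.
  row1 ← row1 − (1)·row0  ⇒  L[1][0]=1, U row1=(0, -2, -1, 4)
  row2 ← row2 − (4)·row0  ⇒  L[2][0]=4, U row2=(0, 2, 4, -6)
  row3 ← row3 − (2)·row0  ⇒  L[3][0]=2, U row3=(0, 8, -5, -14)
Step 2: pivot at (1,1) is -2.
  row2 ← row2 − (-1)·row1  ⇒  L[2][1]=-1, U row2=(0, 0, 3, -2)
  row3 ← row3 − (-4)·row1  ⇒  L[3][1]=-4, U row3=(0, 0, -9, 2)

L[2][0] = 4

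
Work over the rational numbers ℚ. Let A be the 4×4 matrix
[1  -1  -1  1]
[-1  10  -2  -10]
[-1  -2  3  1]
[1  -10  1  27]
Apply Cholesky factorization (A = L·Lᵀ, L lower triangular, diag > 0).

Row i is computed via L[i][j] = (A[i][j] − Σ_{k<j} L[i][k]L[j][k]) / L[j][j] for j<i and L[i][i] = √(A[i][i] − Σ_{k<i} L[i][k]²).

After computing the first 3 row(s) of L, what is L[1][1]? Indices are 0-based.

L[1][1] = 3

Step 1: L[0][0] = √(1) = 1.
  L[1][0] = (-1) / L[0][0] = -1.
Step 2: L[1][1] = √(9) = 3.
  L[2][0] = (-1) / L[0][0] = -1.
  L[2][1] = (-3) / L[1][1] = -1.
Step 3: L[2][2] = √(1) = 1.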